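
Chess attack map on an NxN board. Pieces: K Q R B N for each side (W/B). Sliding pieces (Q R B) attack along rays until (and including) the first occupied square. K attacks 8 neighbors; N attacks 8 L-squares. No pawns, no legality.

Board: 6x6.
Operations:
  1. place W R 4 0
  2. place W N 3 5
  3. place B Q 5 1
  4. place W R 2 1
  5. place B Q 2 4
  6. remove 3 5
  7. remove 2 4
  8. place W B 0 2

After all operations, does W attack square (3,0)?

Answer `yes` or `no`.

Op 1: place WR@(4,0)
Op 2: place WN@(3,5)
Op 3: place BQ@(5,1)
Op 4: place WR@(2,1)
Op 5: place BQ@(2,4)
Op 6: remove (3,5)
Op 7: remove (2,4)
Op 8: place WB@(0,2)
Per-piece attacks for W:
  WB@(0,2): attacks (1,3) (2,4) (3,5) (1,1) (2,0)
  WR@(2,1): attacks (2,2) (2,3) (2,4) (2,5) (2,0) (3,1) (4,1) (5,1) (1,1) (0,1) [ray(1,0) blocked at (5,1)]
  WR@(4,0): attacks (4,1) (4,2) (4,3) (4,4) (4,5) (5,0) (3,0) (2,0) (1,0) (0,0)
W attacks (3,0): yes

Answer: yes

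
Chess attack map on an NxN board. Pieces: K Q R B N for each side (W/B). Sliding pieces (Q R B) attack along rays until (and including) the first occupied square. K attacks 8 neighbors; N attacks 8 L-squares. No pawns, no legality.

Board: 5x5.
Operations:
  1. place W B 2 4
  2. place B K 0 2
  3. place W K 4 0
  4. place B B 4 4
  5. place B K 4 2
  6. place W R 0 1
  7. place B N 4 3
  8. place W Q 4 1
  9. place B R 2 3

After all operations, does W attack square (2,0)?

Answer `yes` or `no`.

Answer: no

Derivation:
Op 1: place WB@(2,4)
Op 2: place BK@(0,2)
Op 3: place WK@(4,0)
Op 4: place BB@(4,4)
Op 5: place BK@(4,2)
Op 6: place WR@(0,1)
Op 7: place BN@(4,3)
Op 8: place WQ@(4,1)
Op 9: place BR@(2,3)
Per-piece attacks for W:
  WR@(0,1): attacks (0,2) (0,0) (1,1) (2,1) (3,1) (4,1) [ray(0,1) blocked at (0,2); ray(1,0) blocked at (4,1)]
  WB@(2,4): attacks (3,3) (4,2) (1,3) (0,2) [ray(1,-1) blocked at (4,2); ray(-1,-1) blocked at (0,2)]
  WK@(4,0): attacks (4,1) (3,0) (3,1)
  WQ@(4,1): attacks (4,2) (4,0) (3,1) (2,1) (1,1) (0,1) (3,2) (2,3) (3,0) [ray(0,1) blocked at (4,2); ray(0,-1) blocked at (4,0); ray(-1,0) blocked at (0,1); ray(-1,1) blocked at (2,3)]
W attacks (2,0): no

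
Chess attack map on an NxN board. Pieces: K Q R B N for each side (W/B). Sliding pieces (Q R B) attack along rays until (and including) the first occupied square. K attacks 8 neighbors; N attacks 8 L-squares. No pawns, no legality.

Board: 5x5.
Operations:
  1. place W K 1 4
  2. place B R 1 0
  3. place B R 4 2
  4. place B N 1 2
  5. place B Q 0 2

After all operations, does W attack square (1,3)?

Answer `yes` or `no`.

Op 1: place WK@(1,4)
Op 2: place BR@(1,0)
Op 3: place BR@(4,2)
Op 4: place BN@(1,2)
Op 5: place BQ@(0,2)
Per-piece attacks for W:
  WK@(1,4): attacks (1,3) (2,4) (0,4) (2,3) (0,3)
W attacks (1,3): yes

Answer: yes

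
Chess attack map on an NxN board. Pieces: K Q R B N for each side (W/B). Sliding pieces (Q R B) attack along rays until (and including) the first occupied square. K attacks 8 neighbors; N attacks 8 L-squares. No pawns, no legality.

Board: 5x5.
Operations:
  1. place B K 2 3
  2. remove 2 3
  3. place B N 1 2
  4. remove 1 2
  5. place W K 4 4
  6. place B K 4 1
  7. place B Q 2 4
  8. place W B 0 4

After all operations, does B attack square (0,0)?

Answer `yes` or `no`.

Answer: no

Derivation:
Op 1: place BK@(2,3)
Op 2: remove (2,3)
Op 3: place BN@(1,2)
Op 4: remove (1,2)
Op 5: place WK@(4,4)
Op 6: place BK@(4,1)
Op 7: place BQ@(2,4)
Op 8: place WB@(0,4)
Per-piece attacks for B:
  BQ@(2,4): attacks (2,3) (2,2) (2,1) (2,0) (3,4) (4,4) (1,4) (0,4) (3,3) (4,2) (1,3) (0,2) [ray(1,0) blocked at (4,4); ray(-1,0) blocked at (0,4)]
  BK@(4,1): attacks (4,2) (4,0) (3,1) (3,2) (3,0)
B attacks (0,0): no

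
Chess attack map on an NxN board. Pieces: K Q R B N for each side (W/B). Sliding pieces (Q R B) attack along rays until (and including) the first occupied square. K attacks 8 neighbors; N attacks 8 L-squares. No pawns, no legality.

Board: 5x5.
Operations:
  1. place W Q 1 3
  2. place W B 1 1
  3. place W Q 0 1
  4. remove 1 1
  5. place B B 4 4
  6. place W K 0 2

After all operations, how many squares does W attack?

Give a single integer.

Op 1: place WQ@(1,3)
Op 2: place WB@(1,1)
Op 3: place WQ@(0,1)
Op 4: remove (1,1)
Op 5: place BB@(4,4)
Op 6: place WK@(0,2)
Per-piece attacks for W:
  WQ@(0,1): attacks (0,2) (0,0) (1,1) (2,1) (3,1) (4,1) (1,2) (2,3) (3,4) (1,0) [ray(0,1) blocked at (0,2)]
  WK@(0,2): attacks (0,3) (0,1) (1,2) (1,3) (1,1)
  WQ@(1,3): attacks (1,4) (1,2) (1,1) (1,0) (2,3) (3,3) (4,3) (0,3) (2,4) (2,2) (3,1) (4,0) (0,4) (0,2) [ray(-1,-1) blocked at (0,2)]
Union (20 distinct): (0,0) (0,1) (0,2) (0,3) (0,4) (1,0) (1,1) (1,2) (1,3) (1,4) (2,1) (2,2) (2,3) (2,4) (3,1) (3,3) (3,4) (4,0) (4,1) (4,3)

Answer: 20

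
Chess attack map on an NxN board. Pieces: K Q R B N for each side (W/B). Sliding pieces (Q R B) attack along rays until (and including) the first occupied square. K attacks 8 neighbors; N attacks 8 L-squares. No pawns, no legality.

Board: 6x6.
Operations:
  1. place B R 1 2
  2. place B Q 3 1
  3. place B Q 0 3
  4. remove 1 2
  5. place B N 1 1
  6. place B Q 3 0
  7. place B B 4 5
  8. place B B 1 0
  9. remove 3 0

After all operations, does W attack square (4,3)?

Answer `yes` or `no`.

Op 1: place BR@(1,2)
Op 2: place BQ@(3,1)
Op 3: place BQ@(0,3)
Op 4: remove (1,2)
Op 5: place BN@(1,1)
Op 6: place BQ@(3,0)
Op 7: place BB@(4,5)
Op 8: place BB@(1,0)
Op 9: remove (3,0)
Per-piece attacks for W:
W attacks (4,3): no

Answer: no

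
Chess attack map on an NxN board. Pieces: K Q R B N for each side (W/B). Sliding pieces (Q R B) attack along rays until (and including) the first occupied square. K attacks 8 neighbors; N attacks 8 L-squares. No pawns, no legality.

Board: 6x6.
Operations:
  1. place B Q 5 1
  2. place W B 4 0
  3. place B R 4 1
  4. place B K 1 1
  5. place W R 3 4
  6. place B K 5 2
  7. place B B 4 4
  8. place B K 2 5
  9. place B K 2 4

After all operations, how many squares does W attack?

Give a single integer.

Op 1: place BQ@(5,1)
Op 2: place WB@(4,0)
Op 3: place BR@(4,1)
Op 4: place BK@(1,1)
Op 5: place WR@(3,4)
Op 6: place BK@(5,2)
Op 7: place BB@(4,4)
Op 8: place BK@(2,5)
Op 9: place BK@(2,4)
Per-piece attacks for W:
  WR@(3,4): attacks (3,5) (3,3) (3,2) (3,1) (3,0) (4,4) (2,4) [ray(1,0) blocked at (4,4); ray(-1,0) blocked at (2,4)]
  WB@(4,0): attacks (5,1) (3,1) (2,2) (1,3) (0,4) [ray(1,1) blocked at (5,1)]
Union (11 distinct): (0,4) (1,3) (2,2) (2,4) (3,0) (3,1) (3,2) (3,3) (3,5) (4,4) (5,1)

Answer: 11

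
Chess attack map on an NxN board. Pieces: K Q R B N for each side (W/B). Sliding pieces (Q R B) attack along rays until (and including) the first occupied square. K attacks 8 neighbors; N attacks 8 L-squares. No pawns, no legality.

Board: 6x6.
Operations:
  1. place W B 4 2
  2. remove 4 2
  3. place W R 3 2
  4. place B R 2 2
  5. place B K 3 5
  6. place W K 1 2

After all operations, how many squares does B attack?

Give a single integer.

Answer: 10

Derivation:
Op 1: place WB@(4,2)
Op 2: remove (4,2)
Op 3: place WR@(3,2)
Op 4: place BR@(2,2)
Op 5: place BK@(3,5)
Op 6: place WK@(1,2)
Per-piece attacks for B:
  BR@(2,2): attacks (2,3) (2,4) (2,5) (2,1) (2,0) (3,2) (1,2) [ray(1,0) blocked at (3,2); ray(-1,0) blocked at (1,2)]
  BK@(3,5): attacks (3,4) (4,5) (2,5) (4,4) (2,4)
Union (10 distinct): (1,2) (2,0) (2,1) (2,3) (2,4) (2,5) (3,2) (3,4) (4,4) (4,5)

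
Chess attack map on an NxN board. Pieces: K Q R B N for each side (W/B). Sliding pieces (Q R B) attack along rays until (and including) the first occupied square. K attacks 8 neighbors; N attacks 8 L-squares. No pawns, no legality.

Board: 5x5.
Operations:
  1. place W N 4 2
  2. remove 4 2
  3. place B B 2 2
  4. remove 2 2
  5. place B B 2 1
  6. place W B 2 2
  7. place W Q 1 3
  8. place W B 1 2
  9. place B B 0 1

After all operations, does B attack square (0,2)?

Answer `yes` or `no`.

Op 1: place WN@(4,2)
Op 2: remove (4,2)
Op 3: place BB@(2,2)
Op 4: remove (2,2)
Op 5: place BB@(2,1)
Op 6: place WB@(2,2)
Op 7: place WQ@(1,3)
Op 8: place WB@(1,2)
Op 9: place BB@(0,1)
Per-piece attacks for B:
  BB@(0,1): attacks (1,2) (1,0) [ray(1,1) blocked at (1,2)]
  BB@(2,1): attacks (3,2) (4,3) (3,0) (1,2) (1,0) [ray(-1,1) blocked at (1,2)]
B attacks (0,2): no

Answer: no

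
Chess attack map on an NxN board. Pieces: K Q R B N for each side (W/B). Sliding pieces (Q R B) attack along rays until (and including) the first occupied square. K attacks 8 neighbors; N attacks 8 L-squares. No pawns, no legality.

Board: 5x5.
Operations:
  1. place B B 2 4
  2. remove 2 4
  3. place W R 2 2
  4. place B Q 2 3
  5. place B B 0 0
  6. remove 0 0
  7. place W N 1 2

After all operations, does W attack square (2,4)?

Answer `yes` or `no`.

Answer: yes

Derivation:
Op 1: place BB@(2,4)
Op 2: remove (2,4)
Op 3: place WR@(2,2)
Op 4: place BQ@(2,3)
Op 5: place BB@(0,0)
Op 6: remove (0,0)
Op 7: place WN@(1,2)
Per-piece attacks for W:
  WN@(1,2): attacks (2,4) (3,3) (0,4) (2,0) (3,1) (0,0)
  WR@(2,2): attacks (2,3) (2,1) (2,0) (3,2) (4,2) (1,2) [ray(0,1) blocked at (2,3); ray(-1,0) blocked at (1,2)]
W attacks (2,4): yes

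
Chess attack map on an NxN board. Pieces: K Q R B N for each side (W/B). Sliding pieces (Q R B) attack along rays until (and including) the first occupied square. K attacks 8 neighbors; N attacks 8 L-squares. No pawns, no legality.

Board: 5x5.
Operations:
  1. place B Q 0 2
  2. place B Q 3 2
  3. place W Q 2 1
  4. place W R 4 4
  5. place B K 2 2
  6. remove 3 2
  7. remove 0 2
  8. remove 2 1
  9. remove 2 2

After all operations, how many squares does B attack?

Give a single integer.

Answer: 0

Derivation:
Op 1: place BQ@(0,2)
Op 2: place BQ@(3,2)
Op 3: place WQ@(2,1)
Op 4: place WR@(4,4)
Op 5: place BK@(2,2)
Op 6: remove (3,2)
Op 7: remove (0,2)
Op 8: remove (2,1)
Op 9: remove (2,2)
Per-piece attacks for B:
Union (0 distinct): (none)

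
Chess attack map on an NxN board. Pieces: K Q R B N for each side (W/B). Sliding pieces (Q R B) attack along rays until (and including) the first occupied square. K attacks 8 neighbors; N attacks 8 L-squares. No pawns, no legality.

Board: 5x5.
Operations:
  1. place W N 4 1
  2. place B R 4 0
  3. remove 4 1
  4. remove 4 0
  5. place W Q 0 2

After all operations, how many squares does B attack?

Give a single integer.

Op 1: place WN@(4,1)
Op 2: place BR@(4,0)
Op 3: remove (4,1)
Op 4: remove (4,0)
Op 5: place WQ@(0,2)
Per-piece attacks for B:
Union (0 distinct): (none)

Answer: 0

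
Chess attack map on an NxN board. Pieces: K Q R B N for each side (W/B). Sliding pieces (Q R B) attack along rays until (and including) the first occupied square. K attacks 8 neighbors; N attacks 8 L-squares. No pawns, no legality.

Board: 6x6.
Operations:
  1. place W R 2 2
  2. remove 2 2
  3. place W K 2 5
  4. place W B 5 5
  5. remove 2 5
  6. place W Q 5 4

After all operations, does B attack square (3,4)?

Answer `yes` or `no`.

Op 1: place WR@(2,2)
Op 2: remove (2,2)
Op 3: place WK@(2,5)
Op 4: place WB@(5,5)
Op 5: remove (2,5)
Op 6: place WQ@(5,4)
Per-piece attacks for B:
B attacks (3,4): no

Answer: no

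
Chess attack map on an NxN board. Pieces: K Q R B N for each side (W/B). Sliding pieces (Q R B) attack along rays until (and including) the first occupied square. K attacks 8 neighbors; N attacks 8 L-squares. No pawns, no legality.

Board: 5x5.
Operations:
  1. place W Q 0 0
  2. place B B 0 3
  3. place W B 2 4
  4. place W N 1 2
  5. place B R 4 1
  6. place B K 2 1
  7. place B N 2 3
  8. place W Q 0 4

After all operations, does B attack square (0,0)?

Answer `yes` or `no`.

Answer: no

Derivation:
Op 1: place WQ@(0,0)
Op 2: place BB@(0,3)
Op 3: place WB@(2,4)
Op 4: place WN@(1,2)
Op 5: place BR@(4,1)
Op 6: place BK@(2,1)
Op 7: place BN@(2,3)
Op 8: place WQ@(0,4)
Per-piece attacks for B:
  BB@(0,3): attacks (1,4) (1,2) [ray(1,-1) blocked at (1,2)]
  BK@(2,1): attacks (2,2) (2,0) (3,1) (1,1) (3,2) (3,0) (1,2) (1,0)
  BN@(2,3): attacks (4,4) (0,4) (3,1) (4,2) (1,1) (0,2)
  BR@(4,1): attacks (4,2) (4,3) (4,4) (4,0) (3,1) (2,1) [ray(-1,0) blocked at (2,1)]
B attacks (0,0): no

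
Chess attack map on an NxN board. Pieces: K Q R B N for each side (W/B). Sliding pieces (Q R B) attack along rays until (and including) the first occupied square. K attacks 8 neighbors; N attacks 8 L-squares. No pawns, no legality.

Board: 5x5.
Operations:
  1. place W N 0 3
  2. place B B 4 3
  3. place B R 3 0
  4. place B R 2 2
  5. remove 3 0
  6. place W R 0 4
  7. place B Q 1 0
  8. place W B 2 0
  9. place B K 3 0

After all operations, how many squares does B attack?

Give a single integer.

Op 1: place WN@(0,3)
Op 2: place BB@(4,3)
Op 3: place BR@(3,0)
Op 4: place BR@(2,2)
Op 5: remove (3,0)
Op 6: place WR@(0,4)
Op 7: place BQ@(1,0)
Op 8: place WB@(2,0)
Op 9: place BK@(3,0)
Per-piece attacks for B:
  BQ@(1,0): attacks (1,1) (1,2) (1,3) (1,4) (2,0) (0,0) (2,1) (3,2) (4,3) (0,1) [ray(1,0) blocked at (2,0); ray(1,1) blocked at (4,3)]
  BR@(2,2): attacks (2,3) (2,4) (2,1) (2,0) (3,2) (4,2) (1,2) (0,2) [ray(0,-1) blocked at (2,0)]
  BK@(3,0): attacks (3,1) (4,0) (2,0) (4,1) (2,1)
  BB@(4,3): attacks (3,4) (3,2) (2,1) (1,0) [ray(-1,-1) blocked at (1,0)]
Union (19 distinct): (0,0) (0,1) (0,2) (1,0) (1,1) (1,2) (1,3) (1,4) (2,0) (2,1) (2,3) (2,4) (3,1) (3,2) (3,4) (4,0) (4,1) (4,2) (4,3)

Answer: 19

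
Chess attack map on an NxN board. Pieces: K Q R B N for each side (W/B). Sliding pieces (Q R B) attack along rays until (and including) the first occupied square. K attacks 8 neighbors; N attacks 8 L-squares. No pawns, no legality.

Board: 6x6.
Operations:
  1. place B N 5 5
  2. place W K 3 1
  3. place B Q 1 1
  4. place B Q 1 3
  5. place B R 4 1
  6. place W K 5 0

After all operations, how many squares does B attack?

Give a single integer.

Op 1: place BN@(5,5)
Op 2: place WK@(3,1)
Op 3: place BQ@(1,1)
Op 4: place BQ@(1,3)
Op 5: place BR@(4,1)
Op 6: place WK@(5,0)
Per-piece attacks for B:
  BQ@(1,1): attacks (1,2) (1,3) (1,0) (2,1) (3,1) (0,1) (2,2) (3,3) (4,4) (5,5) (2,0) (0,2) (0,0) [ray(0,1) blocked at (1,3); ray(1,0) blocked at (3,1); ray(1,1) blocked at (5,5)]
  BQ@(1,3): attacks (1,4) (1,5) (1,2) (1,1) (2,3) (3,3) (4,3) (5,3) (0,3) (2,4) (3,5) (2,2) (3,1) (0,4) (0,2) [ray(0,-1) blocked at (1,1); ray(1,-1) blocked at (3,1)]
  BR@(4,1): attacks (4,2) (4,3) (4,4) (4,5) (4,0) (5,1) (3,1) [ray(-1,0) blocked at (3,1)]
  BN@(5,5): attacks (4,3) (3,4)
Union (28 distinct): (0,0) (0,1) (0,2) (0,3) (0,4) (1,0) (1,1) (1,2) (1,3) (1,4) (1,5) (2,0) (2,1) (2,2) (2,3) (2,4) (3,1) (3,3) (3,4) (3,5) (4,0) (4,2) (4,3) (4,4) (4,5) (5,1) (5,3) (5,5)

Answer: 28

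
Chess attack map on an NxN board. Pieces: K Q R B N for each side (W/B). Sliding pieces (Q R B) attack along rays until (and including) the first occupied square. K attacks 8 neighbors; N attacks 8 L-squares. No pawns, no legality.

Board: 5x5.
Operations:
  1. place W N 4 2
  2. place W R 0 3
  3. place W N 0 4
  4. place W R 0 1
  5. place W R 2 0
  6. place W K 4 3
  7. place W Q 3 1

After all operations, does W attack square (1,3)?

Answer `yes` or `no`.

Answer: yes

Derivation:
Op 1: place WN@(4,2)
Op 2: place WR@(0,3)
Op 3: place WN@(0,4)
Op 4: place WR@(0,1)
Op 5: place WR@(2,0)
Op 6: place WK@(4,3)
Op 7: place WQ@(3,1)
Per-piece attacks for W:
  WR@(0,1): attacks (0,2) (0,3) (0,0) (1,1) (2,1) (3,1) [ray(0,1) blocked at (0,3); ray(1,0) blocked at (3,1)]
  WR@(0,3): attacks (0,4) (0,2) (0,1) (1,3) (2,3) (3,3) (4,3) [ray(0,1) blocked at (0,4); ray(0,-1) blocked at (0,1); ray(1,0) blocked at (4,3)]
  WN@(0,4): attacks (1,2) (2,3)
  WR@(2,0): attacks (2,1) (2,2) (2,3) (2,4) (3,0) (4,0) (1,0) (0,0)
  WQ@(3,1): attacks (3,2) (3,3) (3,4) (3,0) (4,1) (2,1) (1,1) (0,1) (4,2) (4,0) (2,2) (1,3) (0,4) (2,0) [ray(-1,0) blocked at (0,1); ray(1,1) blocked at (4,2); ray(-1,1) blocked at (0,4); ray(-1,-1) blocked at (2,0)]
  WN@(4,2): attacks (3,4) (2,3) (3,0) (2,1)
  WK@(4,3): attacks (4,4) (4,2) (3,3) (3,4) (3,2)
W attacks (1,3): yes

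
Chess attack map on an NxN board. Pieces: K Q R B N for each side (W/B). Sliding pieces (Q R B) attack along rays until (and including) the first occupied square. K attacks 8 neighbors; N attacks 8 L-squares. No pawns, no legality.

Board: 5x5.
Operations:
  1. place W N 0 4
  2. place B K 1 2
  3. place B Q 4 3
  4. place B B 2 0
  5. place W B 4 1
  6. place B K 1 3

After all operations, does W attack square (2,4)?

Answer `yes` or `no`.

Answer: no

Derivation:
Op 1: place WN@(0,4)
Op 2: place BK@(1,2)
Op 3: place BQ@(4,3)
Op 4: place BB@(2,0)
Op 5: place WB@(4,1)
Op 6: place BK@(1,3)
Per-piece attacks for W:
  WN@(0,4): attacks (1,2) (2,3)
  WB@(4,1): attacks (3,2) (2,3) (1,4) (3,0)
W attacks (2,4): no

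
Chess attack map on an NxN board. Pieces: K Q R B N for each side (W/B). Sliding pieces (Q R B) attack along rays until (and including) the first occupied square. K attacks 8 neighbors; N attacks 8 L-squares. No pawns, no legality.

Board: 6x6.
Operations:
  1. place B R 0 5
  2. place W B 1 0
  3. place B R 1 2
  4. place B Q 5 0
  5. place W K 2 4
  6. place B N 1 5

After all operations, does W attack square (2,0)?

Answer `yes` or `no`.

Answer: no

Derivation:
Op 1: place BR@(0,5)
Op 2: place WB@(1,0)
Op 3: place BR@(1,2)
Op 4: place BQ@(5,0)
Op 5: place WK@(2,4)
Op 6: place BN@(1,5)
Per-piece attacks for W:
  WB@(1,0): attacks (2,1) (3,2) (4,3) (5,4) (0,1)
  WK@(2,4): attacks (2,5) (2,3) (3,4) (1,4) (3,5) (3,3) (1,5) (1,3)
W attacks (2,0): no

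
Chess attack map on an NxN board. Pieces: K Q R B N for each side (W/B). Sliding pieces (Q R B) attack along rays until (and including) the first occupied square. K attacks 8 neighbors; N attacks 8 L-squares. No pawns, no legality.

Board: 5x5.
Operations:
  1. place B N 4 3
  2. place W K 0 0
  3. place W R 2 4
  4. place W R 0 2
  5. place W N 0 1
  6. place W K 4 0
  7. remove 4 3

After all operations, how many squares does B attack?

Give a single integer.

Answer: 0

Derivation:
Op 1: place BN@(4,3)
Op 2: place WK@(0,0)
Op 3: place WR@(2,4)
Op 4: place WR@(0,2)
Op 5: place WN@(0,1)
Op 6: place WK@(4,0)
Op 7: remove (4,3)
Per-piece attacks for B:
Union (0 distinct): (none)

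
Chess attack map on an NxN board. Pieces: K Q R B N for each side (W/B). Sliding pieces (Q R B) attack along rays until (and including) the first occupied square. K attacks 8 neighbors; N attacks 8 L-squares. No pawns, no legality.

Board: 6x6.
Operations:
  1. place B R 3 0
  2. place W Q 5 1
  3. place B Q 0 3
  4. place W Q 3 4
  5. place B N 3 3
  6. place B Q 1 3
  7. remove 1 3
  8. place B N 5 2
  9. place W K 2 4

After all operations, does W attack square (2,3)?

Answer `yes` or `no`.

Answer: yes

Derivation:
Op 1: place BR@(3,0)
Op 2: place WQ@(5,1)
Op 3: place BQ@(0,3)
Op 4: place WQ@(3,4)
Op 5: place BN@(3,3)
Op 6: place BQ@(1,3)
Op 7: remove (1,3)
Op 8: place BN@(5,2)
Op 9: place WK@(2,4)
Per-piece attacks for W:
  WK@(2,4): attacks (2,5) (2,3) (3,4) (1,4) (3,5) (3,3) (1,5) (1,3)
  WQ@(3,4): attacks (3,5) (3,3) (4,4) (5,4) (2,4) (4,5) (4,3) (5,2) (2,5) (2,3) (1,2) (0,1) [ray(0,-1) blocked at (3,3); ray(-1,0) blocked at (2,4); ray(1,-1) blocked at (5,2)]
  WQ@(5,1): attacks (5,2) (5,0) (4,1) (3,1) (2,1) (1,1) (0,1) (4,2) (3,3) (4,0) [ray(0,1) blocked at (5,2); ray(-1,1) blocked at (3,3)]
W attacks (2,3): yes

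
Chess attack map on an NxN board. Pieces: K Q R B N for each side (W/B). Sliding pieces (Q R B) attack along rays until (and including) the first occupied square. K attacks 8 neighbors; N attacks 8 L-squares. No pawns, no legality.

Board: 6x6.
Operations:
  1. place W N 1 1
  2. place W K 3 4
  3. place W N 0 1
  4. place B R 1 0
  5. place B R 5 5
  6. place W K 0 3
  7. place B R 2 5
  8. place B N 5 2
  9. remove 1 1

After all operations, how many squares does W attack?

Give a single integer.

Op 1: place WN@(1,1)
Op 2: place WK@(3,4)
Op 3: place WN@(0,1)
Op 4: place BR@(1,0)
Op 5: place BR@(5,5)
Op 6: place WK@(0,3)
Op 7: place BR@(2,5)
Op 8: place BN@(5,2)
Op 9: remove (1,1)
Per-piece attacks for W:
  WN@(0,1): attacks (1,3) (2,2) (2,0)
  WK@(0,3): attacks (0,4) (0,2) (1,3) (1,4) (1,2)
  WK@(3,4): attacks (3,5) (3,3) (4,4) (2,4) (4,5) (4,3) (2,5) (2,3)
Union (15 distinct): (0,2) (0,4) (1,2) (1,3) (1,4) (2,0) (2,2) (2,3) (2,4) (2,5) (3,3) (3,5) (4,3) (4,4) (4,5)

Answer: 15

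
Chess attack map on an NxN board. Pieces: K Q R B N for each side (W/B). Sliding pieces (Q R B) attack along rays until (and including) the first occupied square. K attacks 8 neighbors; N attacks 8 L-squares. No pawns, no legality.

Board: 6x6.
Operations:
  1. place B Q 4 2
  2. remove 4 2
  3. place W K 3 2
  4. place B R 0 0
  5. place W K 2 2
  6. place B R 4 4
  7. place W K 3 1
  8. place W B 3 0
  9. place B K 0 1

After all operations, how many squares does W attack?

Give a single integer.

Op 1: place BQ@(4,2)
Op 2: remove (4,2)
Op 3: place WK@(3,2)
Op 4: place BR@(0,0)
Op 5: place WK@(2,2)
Op 6: place BR@(4,4)
Op 7: place WK@(3,1)
Op 8: place WB@(3,0)
Op 9: place BK@(0,1)
Per-piece attacks for W:
  WK@(2,2): attacks (2,3) (2,1) (3,2) (1,2) (3,3) (3,1) (1,3) (1,1)
  WB@(3,0): attacks (4,1) (5,2) (2,1) (1,2) (0,3)
  WK@(3,1): attacks (3,2) (3,0) (4,1) (2,1) (4,2) (4,0) (2,2) (2,0)
  WK@(3,2): attacks (3,3) (3,1) (4,2) (2,2) (4,3) (4,1) (2,3) (2,1)
Union (17 distinct): (0,3) (1,1) (1,2) (1,3) (2,0) (2,1) (2,2) (2,3) (3,0) (3,1) (3,2) (3,3) (4,0) (4,1) (4,2) (4,3) (5,2)

Answer: 17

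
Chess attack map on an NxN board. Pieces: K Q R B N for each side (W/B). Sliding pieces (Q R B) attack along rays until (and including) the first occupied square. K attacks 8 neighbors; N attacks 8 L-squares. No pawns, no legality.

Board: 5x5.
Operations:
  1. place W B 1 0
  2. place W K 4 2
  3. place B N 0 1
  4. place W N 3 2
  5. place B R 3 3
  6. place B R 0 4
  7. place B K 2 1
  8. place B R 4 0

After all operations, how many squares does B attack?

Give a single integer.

Answer: 20

Derivation:
Op 1: place WB@(1,0)
Op 2: place WK@(4,2)
Op 3: place BN@(0,1)
Op 4: place WN@(3,2)
Op 5: place BR@(3,3)
Op 6: place BR@(0,4)
Op 7: place BK@(2,1)
Op 8: place BR@(4,0)
Per-piece attacks for B:
  BN@(0,1): attacks (1,3) (2,2) (2,0)
  BR@(0,4): attacks (0,3) (0,2) (0,1) (1,4) (2,4) (3,4) (4,4) [ray(0,-1) blocked at (0,1)]
  BK@(2,1): attacks (2,2) (2,0) (3,1) (1,1) (3,2) (3,0) (1,2) (1,0)
  BR@(3,3): attacks (3,4) (3,2) (4,3) (2,3) (1,3) (0,3) [ray(0,-1) blocked at (3,2)]
  BR@(4,0): attacks (4,1) (4,2) (3,0) (2,0) (1,0) [ray(0,1) blocked at (4,2); ray(-1,0) blocked at (1,0)]
Union (20 distinct): (0,1) (0,2) (0,3) (1,0) (1,1) (1,2) (1,3) (1,4) (2,0) (2,2) (2,3) (2,4) (3,0) (3,1) (3,2) (3,4) (4,1) (4,2) (4,3) (4,4)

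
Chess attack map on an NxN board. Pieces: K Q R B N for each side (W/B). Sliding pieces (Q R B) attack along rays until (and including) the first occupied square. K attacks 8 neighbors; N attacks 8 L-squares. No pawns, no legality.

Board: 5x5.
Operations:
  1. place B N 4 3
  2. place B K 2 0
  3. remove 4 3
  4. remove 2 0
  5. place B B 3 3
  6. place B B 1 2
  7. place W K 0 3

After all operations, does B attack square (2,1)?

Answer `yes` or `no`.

Op 1: place BN@(4,3)
Op 2: place BK@(2,0)
Op 3: remove (4,3)
Op 4: remove (2,0)
Op 5: place BB@(3,3)
Op 6: place BB@(1,2)
Op 7: place WK@(0,3)
Per-piece attacks for B:
  BB@(1,2): attacks (2,3) (3,4) (2,1) (3,0) (0,3) (0,1) [ray(-1,1) blocked at (0,3)]
  BB@(3,3): attacks (4,4) (4,2) (2,4) (2,2) (1,1) (0,0)
B attacks (2,1): yes

Answer: yes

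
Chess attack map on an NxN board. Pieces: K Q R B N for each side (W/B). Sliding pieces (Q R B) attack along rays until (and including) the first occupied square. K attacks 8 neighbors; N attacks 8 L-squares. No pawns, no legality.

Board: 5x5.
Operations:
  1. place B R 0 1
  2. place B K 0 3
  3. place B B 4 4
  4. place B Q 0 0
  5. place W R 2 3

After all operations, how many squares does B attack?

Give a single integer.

Answer: 19

Derivation:
Op 1: place BR@(0,1)
Op 2: place BK@(0,3)
Op 3: place BB@(4,4)
Op 4: place BQ@(0,0)
Op 5: place WR@(2,3)
Per-piece attacks for B:
  BQ@(0,0): attacks (0,1) (1,0) (2,0) (3,0) (4,0) (1,1) (2,2) (3,3) (4,4) [ray(0,1) blocked at (0,1); ray(1,1) blocked at (4,4)]
  BR@(0,1): attacks (0,2) (0,3) (0,0) (1,1) (2,1) (3,1) (4,1) [ray(0,1) blocked at (0,3); ray(0,-1) blocked at (0,0)]
  BK@(0,3): attacks (0,4) (0,2) (1,3) (1,4) (1,2)
  BB@(4,4): attacks (3,3) (2,2) (1,1) (0,0) [ray(-1,-1) blocked at (0,0)]
Union (19 distinct): (0,0) (0,1) (0,2) (0,3) (0,4) (1,0) (1,1) (1,2) (1,3) (1,4) (2,0) (2,1) (2,2) (3,0) (3,1) (3,3) (4,0) (4,1) (4,4)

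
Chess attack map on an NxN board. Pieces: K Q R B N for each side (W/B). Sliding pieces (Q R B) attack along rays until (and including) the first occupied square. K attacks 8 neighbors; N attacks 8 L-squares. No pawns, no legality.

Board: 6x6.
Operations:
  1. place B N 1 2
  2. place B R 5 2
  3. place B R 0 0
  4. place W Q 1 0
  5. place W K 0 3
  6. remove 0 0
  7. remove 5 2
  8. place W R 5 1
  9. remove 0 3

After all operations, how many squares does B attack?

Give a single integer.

Answer: 6

Derivation:
Op 1: place BN@(1,2)
Op 2: place BR@(5,2)
Op 3: place BR@(0,0)
Op 4: place WQ@(1,0)
Op 5: place WK@(0,3)
Op 6: remove (0,0)
Op 7: remove (5,2)
Op 8: place WR@(5,1)
Op 9: remove (0,3)
Per-piece attacks for B:
  BN@(1,2): attacks (2,4) (3,3) (0,4) (2,0) (3,1) (0,0)
Union (6 distinct): (0,0) (0,4) (2,0) (2,4) (3,1) (3,3)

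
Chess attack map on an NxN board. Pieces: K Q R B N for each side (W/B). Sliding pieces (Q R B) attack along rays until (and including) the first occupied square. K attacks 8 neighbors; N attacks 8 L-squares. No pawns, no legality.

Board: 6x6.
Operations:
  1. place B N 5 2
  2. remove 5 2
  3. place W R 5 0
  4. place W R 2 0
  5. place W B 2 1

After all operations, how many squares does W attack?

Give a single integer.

Answer: 16

Derivation:
Op 1: place BN@(5,2)
Op 2: remove (5,2)
Op 3: place WR@(5,0)
Op 4: place WR@(2,0)
Op 5: place WB@(2,1)
Per-piece attacks for W:
  WR@(2,0): attacks (2,1) (3,0) (4,0) (5,0) (1,0) (0,0) [ray(0,1) blocked at (2,1); ray(1,0) blocked at (5,0)]
  WB@(2,1): attacks (3,2) (4,3) (5,4) (3,0) (1,2) (0,3) (1,0)
  WR@(5,0): attacks (5,1) (5,2) (5,3) (5,4) (5,5) (4,0) (3,0) (2,0) [ray(-1,0) blocked at (2,0)]
Union (16 distinct): (0,0) (0,3) (1,0) (1,2) (2,0) (2,1) (3,0) (3,2) (4,0) (4,3) (5,0) (5,1) (5,2) (5,3) (5,4) (5,5)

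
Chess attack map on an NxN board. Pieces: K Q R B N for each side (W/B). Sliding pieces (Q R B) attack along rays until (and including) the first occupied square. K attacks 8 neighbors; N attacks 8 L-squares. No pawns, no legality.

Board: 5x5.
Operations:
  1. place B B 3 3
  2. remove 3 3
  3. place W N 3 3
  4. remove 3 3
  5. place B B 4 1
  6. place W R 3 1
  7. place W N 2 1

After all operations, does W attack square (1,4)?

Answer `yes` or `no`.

Answer: no

Derivation:
Op 1: place BB@(3,3)
Op 2: remove (3,3)
Op 3: place WN@(3,3)
Op 4: remove (3,3)
Op 5: place BB@(4,1)
Op 6: place WR@(3,1)
Op 7: place WN@(2,1)
Per-piece attacks for W:
  WN@(2,1): attacks (3,3) (4,2) (1,3) (0,2) (4,0) (0,0)
  WR@(3,1): attacks (3,2) (3,3) (3,4) (3,0) (4,1) (2,1) [ray(1,0) blocked at (4,1); ray(-1,0) blocked at (2,1)]
W attacks (1,4): no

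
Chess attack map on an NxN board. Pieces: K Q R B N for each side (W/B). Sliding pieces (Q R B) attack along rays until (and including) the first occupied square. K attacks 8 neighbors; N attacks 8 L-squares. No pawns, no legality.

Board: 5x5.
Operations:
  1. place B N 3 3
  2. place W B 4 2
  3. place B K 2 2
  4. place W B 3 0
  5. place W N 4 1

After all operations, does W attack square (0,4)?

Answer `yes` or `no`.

Op 1: place BN@(3,3)
Op 2: place WB@(4,2)
Op 3: place BK@(2,2)
Op 4: place WB@(3,0)
Op 5: place WN@(4,1)
Per-piece attacks for W:
  WB@(3,0): attacks (4,1) (2,1) (1,2) (0,3) [ray(1,1) blocked at (4,1)]
  WN@(4,1): attacks (3,3) (2,2) (2,0)
  WB@(4,2): attacks (3,3) (3,1) (2,0) [ray(-1,1) blocked at (3,3)]
W attacks (0,4): no

Answer: no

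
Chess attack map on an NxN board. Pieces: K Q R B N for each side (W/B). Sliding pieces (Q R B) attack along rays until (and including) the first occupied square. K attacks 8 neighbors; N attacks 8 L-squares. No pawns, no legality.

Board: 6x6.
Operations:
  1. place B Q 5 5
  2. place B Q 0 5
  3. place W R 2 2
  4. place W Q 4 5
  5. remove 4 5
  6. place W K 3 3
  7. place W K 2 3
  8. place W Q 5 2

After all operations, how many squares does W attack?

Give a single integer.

Answer: 24

Derivation:
Op 1: place BQ@(5,5)
Op 2: place BQ@(0,5)
Op 3: place WR@(2,2)
Op 4: place WQ@(4,5)
Op 5: remove (4,5)
Op 6: place WK@(3,3)
Op 7: place WK@(2,3)
Op 8: place WQ@(5,2)
Per-piece attacks for W:
  WR@(2,2): attacks (2,3) (2,1) (2,0) (3,2) (4,2) (5,2) (1,2) (0,2) [ray(0,1) blocked at (2,3); ray(1,0) blocked at (5,2)]
  WK@(2,3): attacks (2,4) (2,2) (3,3) (1,3) (3,4) (3,2) (1,4) (1,2)
  WK@(3,3): attacks (3,4) (3,2) (4,3) (2,3) (4,4) (4,2) (2,4) (2,2)
  WQ@(5,2): attacks (5,3) (5,4) (5,5) (5,1) (5,0) (4,2) (3,2) (2,2) (4,3) (3,4) (2,5) (4,1) (3,0) [ray(0,1) blocked at (5,5); ray(-1,0) blocked at (2,2)]
Union (24 distinct): (0,2) (1,2) (1,3) (1,4) (2,0) (2,1) (2,2) (2,3) (2,4) (2,5) (3,0) (3,2) (3,3) (3,4) (4,1) (4,2) (4,3) (4,4) (5,0) (5,1) (5,2) (5,3) (5,4) (5,5)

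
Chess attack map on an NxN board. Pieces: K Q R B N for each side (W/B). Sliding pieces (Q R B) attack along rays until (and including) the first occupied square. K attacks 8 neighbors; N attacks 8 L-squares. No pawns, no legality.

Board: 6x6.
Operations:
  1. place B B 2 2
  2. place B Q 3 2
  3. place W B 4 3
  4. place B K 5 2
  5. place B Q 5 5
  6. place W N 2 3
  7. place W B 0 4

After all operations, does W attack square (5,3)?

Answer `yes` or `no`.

Answer: no

Derivation:
Op 1: place BB@(2,2)
Op 2: place BQ@(3,2)
Op 3: place WB@(4,3)
Op 4: place BK@(5,2)
Op 5: place BQ@(5,5)
Op 6: place WN@(2,3)
Op 7: place WB@(0,4)
Per-piece attacks for W:
  WB@(0,4): attacks (1,5) (1,3) (2,2) [ray(1,-1) blocked at (2,2)]
  WN@(2,3): attacks (3,5) (4,4) (1,5) (0,4) (3,1) (4,2) (1,1) (0,2)
  WB@(4,3): attacks (5,4) (5,2) (3,4) (2,5) (3,2) [ray(1,-1) blocked at (5,2); ray(-1,-1) blocked at (3,2)]
W attacks (5,3): no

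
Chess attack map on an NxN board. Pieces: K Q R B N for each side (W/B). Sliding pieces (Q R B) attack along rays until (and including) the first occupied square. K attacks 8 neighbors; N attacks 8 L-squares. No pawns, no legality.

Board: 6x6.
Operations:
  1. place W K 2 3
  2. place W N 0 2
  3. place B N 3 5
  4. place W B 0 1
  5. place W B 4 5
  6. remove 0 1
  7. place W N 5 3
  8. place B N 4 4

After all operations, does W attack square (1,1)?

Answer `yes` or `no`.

Op 1: place WK@(2,3)
Op 2: place WN@(0,2)
Op 3: place BN@(3,5)
Op 4: place WB@(0,1)
Op 5: place WB@(4,5)
Op 6: remove (0,1)
Op 7: place WN@(5,3)
Op 8: place BN@(4,4)
Per-piece attacks for W:
  WN@(0,2): attacks (1,4) (2,3) (1,0) (2,1)
  WK@(2,3): attacks (2,4) (2,2) (3,3) (1,3) (3,4) (3,2) (1,4) (1,2)
  WB@(4,5): attacks (5,4) (3,4) (2,3) [ray(-1,-1) blocked at (2,3)]
  WN@(5,3): attacks (4,5) (3,4) (4,1) (3,2)
W attacks (1,1): no

Answer: no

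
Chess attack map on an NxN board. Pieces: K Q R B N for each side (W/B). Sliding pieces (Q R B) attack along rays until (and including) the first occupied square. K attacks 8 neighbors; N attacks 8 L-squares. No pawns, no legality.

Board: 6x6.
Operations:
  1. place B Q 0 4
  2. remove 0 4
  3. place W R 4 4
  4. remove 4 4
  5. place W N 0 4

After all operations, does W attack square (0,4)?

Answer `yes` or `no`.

Answer: no

Derivation:
Op 1: place BQ@(0,4)
Op 2: remove (0,4)
Op 3: place WR@(4,4)
Op 4: remove (4,4)
Op 5: place WN@(0,4)
Per-piece attacks for W:
  WN@(0,4): attacks (2,5) (1,2) (2,3)
W attacks (0,4): no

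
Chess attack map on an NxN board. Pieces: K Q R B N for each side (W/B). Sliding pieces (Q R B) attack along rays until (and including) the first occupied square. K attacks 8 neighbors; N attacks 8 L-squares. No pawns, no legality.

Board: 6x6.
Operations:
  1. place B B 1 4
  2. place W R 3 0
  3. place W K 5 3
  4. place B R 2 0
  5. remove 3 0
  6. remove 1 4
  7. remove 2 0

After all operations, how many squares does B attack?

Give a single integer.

Answer: 0

Derivation:
Op 1: place BB@(1,4)
Op 2: place WR@(3,0)
Op 3: place WK@(5,3)
Op 4: place BR@(2,0)
Op 5: remove (3,0)
Op 6: remove (1,4)
Op 7: remove (2,0)
Per-piece attacks for B:
Union (0 distinct): (none)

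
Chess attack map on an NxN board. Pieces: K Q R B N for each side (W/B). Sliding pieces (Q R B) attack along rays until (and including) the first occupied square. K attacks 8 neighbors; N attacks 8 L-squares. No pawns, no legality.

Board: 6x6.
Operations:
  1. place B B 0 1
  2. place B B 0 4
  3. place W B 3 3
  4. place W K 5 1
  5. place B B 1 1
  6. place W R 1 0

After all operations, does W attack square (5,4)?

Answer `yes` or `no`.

Answer: no

Derivation:
Op 1: place BB@(0,1)
Op 2: place BB@(0,4)
Op 3: place WB@(3,3)
Op 4: place WK@(5,1)
Op 5: place BB@(1,1)
Op 6: place WR@(1,0)
Per-piece attacks for W:
  WR@(1,0): attacks (1,1) (2,0) (3,0) (4,0) (5,0) (0,0) [ray(0,1) blocked at (1,1)]
  WB@(3,3): attacks (4,4) (5,5) (4,2) (5,1) (2,4) (1,5) (2,2) (1,1) [ray(1,-1) blocked at (5,1); ray(-1,-1) blocked at (1,1)]
  WK@(5,1): attacks (5,2) (5,0) (4,1) (4,2) (4,0)
W attacks (5,4): no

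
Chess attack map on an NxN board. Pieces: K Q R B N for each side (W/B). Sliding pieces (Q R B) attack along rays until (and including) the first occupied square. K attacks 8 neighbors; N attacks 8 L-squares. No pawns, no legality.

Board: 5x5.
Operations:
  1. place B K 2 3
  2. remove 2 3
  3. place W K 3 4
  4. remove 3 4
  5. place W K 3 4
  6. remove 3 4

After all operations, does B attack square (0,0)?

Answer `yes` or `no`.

Answer: no

Derivation:
Op 1: place BK@(2,3)
Op 2: remove (2,3)
Op 3: place WK@(3,4)
Op 4: remove (3,4)
Op 5: place WK@(3,4)
Op 6: remove (3,4)
Per-piece attacks for B:
B attacks (0,0): no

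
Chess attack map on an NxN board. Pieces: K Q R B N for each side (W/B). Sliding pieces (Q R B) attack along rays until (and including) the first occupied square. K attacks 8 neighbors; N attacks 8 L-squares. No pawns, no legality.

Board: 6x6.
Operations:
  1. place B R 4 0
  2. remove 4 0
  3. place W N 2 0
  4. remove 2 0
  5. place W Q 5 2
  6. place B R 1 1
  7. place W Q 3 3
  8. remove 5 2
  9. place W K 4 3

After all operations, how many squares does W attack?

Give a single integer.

Answer: 21

Derivation:
Op 1: place BR@(4,0)
Op 2: remove (4,0)
Op 3: place WN@(2,0)
Op 4: remove (2,0)
Op 5: place WQ@(5,2)
Op 6: place BR@(1,1)
Op 7: place WQ@(3,3)
Op 8: remove (5,2)
Op 9: place WK@(4,3)
Per-piece attacks for W:
  WQ@(3,3): attacks (3,4) (3,5) (3,2) (3,1) (3,0) (4,3) (2,3) (1,3) (0,3) (4,4) (5,5) (4,2) (5,1) (2,4) (1,5) (2,2) (1,1) [ray(1,0) blocked at (4,3); ray(-1,-1) blocked at (1,1)]
  WK@(4,3): attacks (4,4) (4,2) (5,3) (3,3) (5,4) (5,2) (3,4) (3,2)
Union (21 distinct): (0,3) (1,1) (1,3) (1,5) (2,2) (2,3) (2,4) (3,0) (3,1) (3,2) (3,3) (3,4) (3,5) (4,2) (4,3) (4,4) (5,1) (5,2) (5,3) (5,4) (5,5)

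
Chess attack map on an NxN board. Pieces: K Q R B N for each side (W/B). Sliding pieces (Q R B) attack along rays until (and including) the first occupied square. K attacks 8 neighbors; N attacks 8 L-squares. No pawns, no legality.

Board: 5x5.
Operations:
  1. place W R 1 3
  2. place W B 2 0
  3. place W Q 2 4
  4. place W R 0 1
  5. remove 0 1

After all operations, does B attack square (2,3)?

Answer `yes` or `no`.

Answer: no

Derivation:
Op 1: place WR@(1,3)
Op 2: place WB@(2,0)
Op 3: place WQ@(2,4)
Op 4: place WR@(0,1)
Op 5: remove (0,1)
Per-piece attacks for B:
B attacks (2,3): no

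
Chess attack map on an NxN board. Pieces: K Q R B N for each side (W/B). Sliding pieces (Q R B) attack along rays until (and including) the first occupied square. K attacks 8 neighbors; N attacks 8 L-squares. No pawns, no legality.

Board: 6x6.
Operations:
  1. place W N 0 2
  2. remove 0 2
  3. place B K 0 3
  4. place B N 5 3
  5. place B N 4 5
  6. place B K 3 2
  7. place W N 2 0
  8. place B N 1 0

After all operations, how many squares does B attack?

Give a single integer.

Answer: 18

Derivation:
Op 1: place WN@(0,2)
Op 2: remove (0,2)
Op 3: place BK@(0,3)
Op 4: place BN@(5,3)
Op 5: place BN@(4,5)
Op 6: place BK@(3,2)
Op 7: place WN@(2,0)
Op 8: place BN@(1,0)
Per-piece attacks for B:
  BK@(0,3): attacks (0,4) (0,2) (1,3) (1,4) (1,2)
  BN@(1,0): attacks (2,2) (3,1) (0,2)
  BK@(3,2): attacks (3,3) (3,1) (4,2) (2,2) (4,3) (4,1) (2,3) (2,1)
  BN@(4,5): attacks (5,3) (3,3) (2,4)
  BN@(5,3): attacks (4,5) (3,4) (4,1) (3,2)
Union (18 distinct): (0,2) (0,4) (1,2) (1,3) (1,4) (2,1) (2,2) (2,3) (2,4) (3,1) (3,2) (3,3) (3,4) (4,1) (4,2) (4,3) (4,5) (5,3)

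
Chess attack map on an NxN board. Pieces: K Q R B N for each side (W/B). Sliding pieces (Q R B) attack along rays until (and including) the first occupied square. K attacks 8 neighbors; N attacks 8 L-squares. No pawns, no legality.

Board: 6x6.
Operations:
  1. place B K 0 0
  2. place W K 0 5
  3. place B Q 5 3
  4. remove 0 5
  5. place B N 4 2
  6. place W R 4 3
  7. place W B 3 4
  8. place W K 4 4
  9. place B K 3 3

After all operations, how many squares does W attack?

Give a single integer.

Op 1: place BK@(0,0)
Op 2: place WK@(0,5)
Op 3: place BQ@(5,3)
Op 4: remove (0,5)
Op 5: place BN@(4,2)
Op 6: place WR@(4,3)
Op 7: place WB@(3,4)
Op 8: place WK@(4,4)
Op 9: place BK@(3,3)
Per-piece attacks for W:
  WB@(3,4): attacks (4,5) (4,3) (2,5) (2,3) (1,2) (0,1) [ray(1,-1) blocked at (4,3)]
  WR@(4,3): attacks (4,4) (4,2) (5,3) (3,3) [ray(0,1) blocked at (4,4); ray(0,-1) blocked at (4,2); ray(1,0) blocked at (5,3); ray(-1,0) blocked at (3,3)]
  WK@(4,4): attacks (4,5) (4,3) (5,4) (3,4) (5,5) (5,3) (3,5) (3,3)
Union (14 distinct): (0,1) (1,2) (2,3) (2,5) (3,3) (3,4) (3,5) (4,2) (4,3) (4,4) (4,5) (5,3) (5,4) (5,5)

Answer: 14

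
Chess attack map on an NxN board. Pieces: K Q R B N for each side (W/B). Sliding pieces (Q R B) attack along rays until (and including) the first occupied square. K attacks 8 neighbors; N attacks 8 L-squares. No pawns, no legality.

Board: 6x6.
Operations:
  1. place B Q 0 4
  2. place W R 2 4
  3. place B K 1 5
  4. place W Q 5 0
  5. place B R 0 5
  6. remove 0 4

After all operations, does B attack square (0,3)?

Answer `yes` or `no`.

Answer: yes

Derivation:
Op 1: place BQ@(0,4)
Op 2: place WR@(2,4)
Op 3: place BK@(1,5)
Op 4: place WQ@(5,0)
Op 5: place BR@(0,5)
Op 6: remove (0,4)
Per-piece attacks for B:
  BR@(0,5): attacks (0,4) (0,3) (0,2) (0,1) (0,0) (1,5) [ray(1,0) blocked at (1,5)]
  BK@(1,5): attacks (1,4) (2,5) (0,5) (2,4) (0,4)
B attacks (0,3): yes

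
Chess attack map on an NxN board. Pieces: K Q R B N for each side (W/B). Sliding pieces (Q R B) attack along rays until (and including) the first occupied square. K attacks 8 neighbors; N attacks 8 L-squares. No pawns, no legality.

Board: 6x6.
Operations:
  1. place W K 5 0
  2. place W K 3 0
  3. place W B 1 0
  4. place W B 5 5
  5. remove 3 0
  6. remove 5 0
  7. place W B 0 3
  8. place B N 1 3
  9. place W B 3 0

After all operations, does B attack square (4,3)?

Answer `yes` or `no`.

Op 1: place WK@(5,0)
Op 2: place WK@(3,0)
Op 3: place WB@(1,0)
Op 4: place WB@(5,5)
Op 5: remove (3,0)
Op 6: remove (5,0)
Op 7: place WB@(0,3)
Op 8: place BN@(1,3)
Op 9: place WB@(3,0)
Per-piece attacks for B:
  BN@(1,3): attacks (2,5) (3,4) (0,5) (2,1) (3,2) (0,1)
B attacks (4,3): no

Answer: no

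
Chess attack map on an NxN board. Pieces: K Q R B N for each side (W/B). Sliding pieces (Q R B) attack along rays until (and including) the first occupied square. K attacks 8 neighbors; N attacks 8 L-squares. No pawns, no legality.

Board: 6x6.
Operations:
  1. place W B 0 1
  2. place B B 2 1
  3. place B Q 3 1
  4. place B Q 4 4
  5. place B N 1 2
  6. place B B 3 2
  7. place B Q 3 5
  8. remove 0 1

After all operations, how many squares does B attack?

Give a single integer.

Answer: 33

Derivation:
Op 1: place WB@(0,1)
Op 2: place BB@(2,1)
Op 3: place BQ@(3,1)
Op 4: place BQ@(4,4)
Op 5: place BN@(1,2)
Op 6: place BB@(3,2)
Op 7: place BQ@(3,5)
Op 8: remove (0,1)
Per-piece attacks for B:
  BN@(1,2): attacks (2,4) (3,3) (0,4) (2,0) (3,1) (0,0)
  BB@(2,1): attacks (3,2) (3,0) (1,2) (1,0) [ray(1,1) blocked at (3,2); ray(-1,1) blocked at (1,2)]
  BQ@(3,1): attacks (3,2) (3,0) (4,1) (5,1) (2,1) (4,2) (5,3) (4,0) (2,2) (1,3) (0,4) (2,0) [ray(0,1) blocked at (3,2); ray(-1,0) blocked at (2,1)]
  BB@(3,2): attacks (4,3) (5,4) (4,1) (5,0) (2,3) (1,4) (0,5) (2,1) [ray(-1,-1) blocked at (2,1)]
  BQ@(3,5): attacks (3,4) (3,3) (3,2) (4,5) (5,5) (2,5) (1,5) (0,5) (4,4) (2,4) (1,3) (0,2) [ray(0,-1) blocked at (3,2); ray(1,-1) blocked at (4,4)]
  BQ@(4,4): attacks (4,5) (4,3) (4,2) (4,1) (4,0) (5,4) (3,4) (2,4) (1,4) (0,4) (5,5) (5,3) (3,5) (3,3) (2,2) (1,1) (0,0) [ray(-1,1) blocked at (3,5)]
Union (33 distinct): (0,0) (0,2) (0,4) (0,5) (1,0) (1,1) (1,2) (1,3) (1,4) (1,5) (2,0) (2,1) (2,2) (2,3) (2,4) (2,5) (3,0) (3,1) (3,2) (3,3) (3,4) (3,5) (4,0) (4,1) (4,2) (4,3) (4,4) (4,5) (5,0) (5,1) (5,3) (5,4) (5,5)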